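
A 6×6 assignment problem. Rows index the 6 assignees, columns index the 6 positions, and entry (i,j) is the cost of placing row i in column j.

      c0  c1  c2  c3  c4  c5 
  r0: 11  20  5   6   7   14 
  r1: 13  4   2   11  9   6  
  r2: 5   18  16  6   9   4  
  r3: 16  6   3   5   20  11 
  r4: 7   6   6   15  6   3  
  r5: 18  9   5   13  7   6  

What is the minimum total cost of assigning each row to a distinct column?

Minimum assignment cost: 28

optimal assignment: row0→col3 (cost 6), row1→col1 (cost 4), row2→col0 (cost 5), row3→col2 (cost 3), row4→col5 (cost 3), row5→col4 (cost 7)
total = 6 + 4 + 5 + 3 + 3 + 7 = 28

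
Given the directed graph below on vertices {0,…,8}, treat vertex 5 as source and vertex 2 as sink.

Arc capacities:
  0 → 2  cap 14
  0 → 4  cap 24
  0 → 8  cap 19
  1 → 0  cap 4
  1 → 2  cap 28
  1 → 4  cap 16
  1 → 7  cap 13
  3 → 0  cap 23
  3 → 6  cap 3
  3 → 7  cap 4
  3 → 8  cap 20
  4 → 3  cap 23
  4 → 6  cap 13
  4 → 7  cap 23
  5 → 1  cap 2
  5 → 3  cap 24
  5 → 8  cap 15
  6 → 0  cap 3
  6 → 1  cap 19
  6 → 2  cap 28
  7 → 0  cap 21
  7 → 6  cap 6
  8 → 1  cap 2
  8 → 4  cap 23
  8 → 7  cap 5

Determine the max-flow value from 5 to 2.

Maximum flow value: 40

augment #1: 5→1→2 bottleneck 2, total now 2
augment #2: 5→3→0→2 bottleneck 14, total now 16
augment #3: 5→3→6→2 bottleneck 3, total now 19
augment #4: 5→8→1→2 bottleneck 2, total now 21
augment #5: 5→3→7→6→2 bottleneck 4, total now 25
augment #6: 5→8→4→6→2 bottleneck 13, total now 38
augment #7: 5→3→8→7→6→2 bottleneck 2, total now 40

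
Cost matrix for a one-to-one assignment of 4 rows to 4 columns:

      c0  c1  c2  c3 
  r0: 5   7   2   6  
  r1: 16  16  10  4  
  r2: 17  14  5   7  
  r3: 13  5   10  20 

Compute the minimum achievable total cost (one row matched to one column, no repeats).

optimal assignment: row0→col0 (cost 5), row1→col3 (cost 4), row2→col2 (cost 5), row3→col1 (cost 5)
total = 5 + 4 + 5 + 5 = 19

Minimum assignment cost: 19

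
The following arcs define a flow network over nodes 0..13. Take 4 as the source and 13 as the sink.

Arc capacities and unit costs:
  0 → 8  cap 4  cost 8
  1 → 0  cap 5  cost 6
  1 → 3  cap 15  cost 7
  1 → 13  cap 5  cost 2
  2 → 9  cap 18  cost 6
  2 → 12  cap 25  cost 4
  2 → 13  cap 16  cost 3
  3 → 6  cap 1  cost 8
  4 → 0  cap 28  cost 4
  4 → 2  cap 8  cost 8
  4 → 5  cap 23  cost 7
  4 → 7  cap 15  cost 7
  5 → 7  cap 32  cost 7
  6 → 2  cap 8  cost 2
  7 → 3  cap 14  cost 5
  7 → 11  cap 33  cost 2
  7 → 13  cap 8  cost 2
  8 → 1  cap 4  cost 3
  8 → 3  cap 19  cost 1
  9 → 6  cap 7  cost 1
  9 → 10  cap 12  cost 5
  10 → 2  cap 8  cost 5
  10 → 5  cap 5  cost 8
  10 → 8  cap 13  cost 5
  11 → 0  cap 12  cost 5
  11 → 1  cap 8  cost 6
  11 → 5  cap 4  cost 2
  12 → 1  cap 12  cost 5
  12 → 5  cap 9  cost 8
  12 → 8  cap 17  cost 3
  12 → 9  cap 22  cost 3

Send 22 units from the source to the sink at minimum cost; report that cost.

shortest-cost path #1: 4→7→13 push 8 @ unit cost 9 (adds 72)
shortest-cost path #2: 4→2→13 push 8 @ unit cost 11 (adds 88)
shortest-cost path #3: 4→7→11→1→13 push 5 @ unit cost 17 (adds 85)
shortest-cost path #4: 4→7→3→6→2→13 push 1 @ unit cost 25 (adds 25)
total cost = 270

Minimum cost for 22 units: 270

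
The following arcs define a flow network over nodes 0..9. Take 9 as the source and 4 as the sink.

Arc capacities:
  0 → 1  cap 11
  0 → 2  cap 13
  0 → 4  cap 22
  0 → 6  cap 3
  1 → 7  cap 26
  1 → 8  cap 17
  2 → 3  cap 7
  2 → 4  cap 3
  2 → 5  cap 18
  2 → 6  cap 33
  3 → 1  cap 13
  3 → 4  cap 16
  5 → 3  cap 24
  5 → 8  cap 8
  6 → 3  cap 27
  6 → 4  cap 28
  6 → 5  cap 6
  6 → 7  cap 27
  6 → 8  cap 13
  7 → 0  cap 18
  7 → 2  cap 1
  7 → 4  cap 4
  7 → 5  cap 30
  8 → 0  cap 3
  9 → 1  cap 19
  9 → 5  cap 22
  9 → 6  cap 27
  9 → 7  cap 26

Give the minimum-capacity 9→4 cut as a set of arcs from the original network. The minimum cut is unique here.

Min-cut arcs: {(3,4), (7,0), (7,2), (7,4), (8,0), (9,6)} (total capacity 69)

augment #1: 9→6→4 push 27
augment #2: 9→7→4 push 4
augment #3: 9→5→3→4 push 16
augment #4: 9→7→0→4 push 18
augment #5: 9→7→2→4 push 1
augment #6: 9→1→8→0→4 push 3
max flow = 69; residual-reachable set from 9 gives S-side
cut edges (S→T): {(3,4), (7,0), (7,2), (7,4), (8,0), (9,6)} total cap 69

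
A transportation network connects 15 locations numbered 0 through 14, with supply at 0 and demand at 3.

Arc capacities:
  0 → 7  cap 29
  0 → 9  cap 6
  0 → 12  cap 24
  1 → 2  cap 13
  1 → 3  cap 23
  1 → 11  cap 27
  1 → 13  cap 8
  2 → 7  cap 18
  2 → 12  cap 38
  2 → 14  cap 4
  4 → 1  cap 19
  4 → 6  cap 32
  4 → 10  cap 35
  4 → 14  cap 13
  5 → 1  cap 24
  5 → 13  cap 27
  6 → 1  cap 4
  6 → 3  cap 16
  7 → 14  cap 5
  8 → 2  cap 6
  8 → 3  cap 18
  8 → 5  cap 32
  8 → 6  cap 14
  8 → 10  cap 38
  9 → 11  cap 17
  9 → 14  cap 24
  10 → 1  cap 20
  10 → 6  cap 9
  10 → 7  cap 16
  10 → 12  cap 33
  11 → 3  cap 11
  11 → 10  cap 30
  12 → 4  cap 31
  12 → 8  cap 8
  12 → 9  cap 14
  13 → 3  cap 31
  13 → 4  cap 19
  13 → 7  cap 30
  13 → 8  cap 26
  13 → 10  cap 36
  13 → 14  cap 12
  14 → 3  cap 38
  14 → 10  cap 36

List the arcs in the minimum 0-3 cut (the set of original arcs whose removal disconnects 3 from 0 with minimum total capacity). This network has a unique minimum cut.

augment #1: 0→7→14→3 push 5
augment #2: 0→9→11→3 push 6
augment #3: 0→12→8→3 push 8
augment #4: 0→12→4→1→3 push 16
max flow = 35; residual-reachable set from 0 gives S-side
cut edges (S→T): {(0,9), (0,12), (7,14)} total cap 35

Min-cut arcs: {(0,9), (0,12), (7,14)} (total capacity 35)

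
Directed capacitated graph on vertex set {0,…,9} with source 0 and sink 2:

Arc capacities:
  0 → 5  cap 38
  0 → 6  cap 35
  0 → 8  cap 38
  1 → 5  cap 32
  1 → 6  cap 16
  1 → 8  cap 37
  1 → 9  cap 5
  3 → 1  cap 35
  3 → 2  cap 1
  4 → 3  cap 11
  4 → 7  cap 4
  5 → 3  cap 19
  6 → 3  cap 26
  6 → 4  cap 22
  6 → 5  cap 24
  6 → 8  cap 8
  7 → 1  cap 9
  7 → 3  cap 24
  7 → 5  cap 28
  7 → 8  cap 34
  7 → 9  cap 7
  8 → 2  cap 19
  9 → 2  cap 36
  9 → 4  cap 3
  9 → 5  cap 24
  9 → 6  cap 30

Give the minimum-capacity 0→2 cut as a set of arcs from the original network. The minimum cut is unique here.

Min-cut arcs: {(1,9), (3,2), (4,7), (8,2)} (total capacity 29)

augment #1: 0→8→2 push 19
augment #2: 0→5→3→2 push 1
augment #3: 0→5→3→1→9→2 push 5
augment #4: 0→6→4→7→9→2 push 4
max flow = 29; residual-reachable set from 0 gives S-side
cut edges (S→T): {(1,9), (3,2), (4,7), (8,2)} total cap 29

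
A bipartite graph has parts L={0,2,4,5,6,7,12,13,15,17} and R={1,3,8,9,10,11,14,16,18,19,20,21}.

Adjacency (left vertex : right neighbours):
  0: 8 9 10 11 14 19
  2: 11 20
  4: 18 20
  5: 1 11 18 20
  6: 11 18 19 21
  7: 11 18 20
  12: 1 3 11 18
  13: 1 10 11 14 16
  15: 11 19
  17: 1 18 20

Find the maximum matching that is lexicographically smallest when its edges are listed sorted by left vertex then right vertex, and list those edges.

|M| = 9 (so the lex-smallest maximum matching has 9 edges)
process left vertices in ascending order; for each, take the smallest-labelled available neighbour that still permits 9 edges overall, or leave it unmatched if none does
lex-smallest matching: {0-8, 2-11, 4-18, 5-1, 6-21, 7-20, 12-3, 13-10, 15-19}

Lex-smallest maximum matching: {(0,8), (2,11), (4,18), (5,1), (6,21), (7,20), (12,3), (13,10), (15,19)}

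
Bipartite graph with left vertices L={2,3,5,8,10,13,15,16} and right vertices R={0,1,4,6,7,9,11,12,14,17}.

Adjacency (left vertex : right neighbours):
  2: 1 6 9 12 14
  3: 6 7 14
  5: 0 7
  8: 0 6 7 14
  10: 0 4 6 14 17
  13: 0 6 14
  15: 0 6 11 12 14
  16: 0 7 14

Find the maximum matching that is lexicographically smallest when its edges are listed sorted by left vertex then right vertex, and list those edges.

|M| = 7 (so the lex-smallest maximum matching has 7 edges)
process left vertices in ascending order; for each, take the smallest-labelled available neighbour that still permits 7 edges overall, or leave it unmatched if none does
lex-smallest matching: {2-1, 3-6, 5-0, 8-7, 10-4, 13-14, 15-11}

Lex-smallest maximum matching: {(2,1), (3,6), (5,0), (8,7), (10,4), (13,14), (15,11)}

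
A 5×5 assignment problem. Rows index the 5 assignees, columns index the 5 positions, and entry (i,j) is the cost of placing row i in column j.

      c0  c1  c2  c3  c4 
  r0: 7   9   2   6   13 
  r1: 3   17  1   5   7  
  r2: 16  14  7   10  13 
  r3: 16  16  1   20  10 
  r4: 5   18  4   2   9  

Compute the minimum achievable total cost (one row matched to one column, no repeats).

optimal assignment: row0→col1 (cost 9), row1→col0 (cost 3), row2→col4 (cost 13), row3→col2 (cost 1), row4→col3 (cost 2)
total = 9 + 3 + 13 + 1 + 2 = 28

Minimum assignment cost: 28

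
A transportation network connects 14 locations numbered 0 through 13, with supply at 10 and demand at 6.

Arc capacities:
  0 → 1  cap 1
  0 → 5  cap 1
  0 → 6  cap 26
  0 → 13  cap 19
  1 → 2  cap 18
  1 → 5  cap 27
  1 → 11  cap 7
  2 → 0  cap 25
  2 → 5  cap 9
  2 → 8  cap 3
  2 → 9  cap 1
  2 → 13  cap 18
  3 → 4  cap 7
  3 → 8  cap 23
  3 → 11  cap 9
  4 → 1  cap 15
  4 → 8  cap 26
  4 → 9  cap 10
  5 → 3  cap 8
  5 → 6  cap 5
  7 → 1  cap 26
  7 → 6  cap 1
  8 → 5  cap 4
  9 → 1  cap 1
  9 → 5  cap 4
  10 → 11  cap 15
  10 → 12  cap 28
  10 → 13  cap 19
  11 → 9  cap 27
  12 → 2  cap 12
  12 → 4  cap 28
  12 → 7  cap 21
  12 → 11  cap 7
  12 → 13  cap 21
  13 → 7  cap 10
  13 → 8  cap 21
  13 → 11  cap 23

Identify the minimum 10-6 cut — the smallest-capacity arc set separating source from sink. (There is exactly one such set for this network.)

Min-cut arcs: {(2,0), (5,6), (7,6)} (total capacity 31)

augment #1: 10→12→7→6 push 1
augment #2: 10→11→9→5→6 push 4
augment #3: 10→12→2→0→6 push 12
augment #4: 10→13→8→5→6 push 1
augment #5: 10→11→9→1→2→0→6 push 1
augment #6: 10→12→4→1→2→0→6 push 12
max flow = 31; residual-reachable set from 10 gives S-side
cut edges (S→T): {(2,0), (5,6), (7,6)} total cap 31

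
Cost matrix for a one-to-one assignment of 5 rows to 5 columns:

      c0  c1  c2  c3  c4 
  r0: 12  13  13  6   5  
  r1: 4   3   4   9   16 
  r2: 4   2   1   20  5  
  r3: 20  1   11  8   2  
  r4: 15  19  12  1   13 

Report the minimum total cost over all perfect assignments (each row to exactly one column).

optimal assignment: row0→col4 (cost 5), row1→col0 (cost 4), row2→col2 (cost 1), row3→col1 (cost 1), row4→col3 (cost 1)
total = 5 + 4 + 1 + 1 + 1 = 12

Minimum assignment cost: 12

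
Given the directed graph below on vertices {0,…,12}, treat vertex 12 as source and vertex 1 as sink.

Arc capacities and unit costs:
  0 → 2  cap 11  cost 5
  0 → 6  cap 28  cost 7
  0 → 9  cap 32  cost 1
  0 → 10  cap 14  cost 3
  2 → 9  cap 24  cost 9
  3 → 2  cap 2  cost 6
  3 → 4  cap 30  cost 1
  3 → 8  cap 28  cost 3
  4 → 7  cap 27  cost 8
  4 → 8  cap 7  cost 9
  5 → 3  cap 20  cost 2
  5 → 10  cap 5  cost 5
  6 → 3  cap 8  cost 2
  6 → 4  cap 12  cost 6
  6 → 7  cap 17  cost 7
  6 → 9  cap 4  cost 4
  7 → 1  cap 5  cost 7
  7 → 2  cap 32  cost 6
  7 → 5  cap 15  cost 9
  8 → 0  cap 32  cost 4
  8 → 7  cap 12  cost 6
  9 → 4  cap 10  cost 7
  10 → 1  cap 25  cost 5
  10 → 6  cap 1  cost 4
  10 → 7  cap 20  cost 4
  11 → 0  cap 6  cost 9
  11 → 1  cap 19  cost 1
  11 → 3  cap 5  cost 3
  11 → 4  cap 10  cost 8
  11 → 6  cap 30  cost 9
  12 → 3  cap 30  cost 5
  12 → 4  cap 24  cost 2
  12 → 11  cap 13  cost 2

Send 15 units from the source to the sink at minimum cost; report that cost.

shortest-cost path #1: 12→11→1 push 13 @ unit cost 3 (adds 39)
shortest-cost path #2: 12→4→7→1 push 2 @ unit cost 17 (adds 34)
total cost = 73

Minimum cost for 15 units: 73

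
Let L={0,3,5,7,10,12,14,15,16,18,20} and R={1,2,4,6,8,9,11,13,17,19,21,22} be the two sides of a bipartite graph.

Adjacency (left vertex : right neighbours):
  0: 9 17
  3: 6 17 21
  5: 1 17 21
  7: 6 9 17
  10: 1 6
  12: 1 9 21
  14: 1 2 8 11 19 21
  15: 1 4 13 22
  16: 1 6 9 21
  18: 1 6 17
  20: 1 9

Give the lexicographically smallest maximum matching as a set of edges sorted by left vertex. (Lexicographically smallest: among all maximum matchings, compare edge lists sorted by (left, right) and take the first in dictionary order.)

Lex-smallest maximum matching: {(0,9), (3,6), (5,1), (7,17), (12,21), (14,2), (15,4)}

|M| = 7 (so the lex-smallest maximum matching has 7 edges)
process left vertices in ascending order; for each, take the smallest-labelled available neighbour that still permits 7 edges overall, or leave it unmatched if none does
lex-smallest matching: {0-9, 3-6, 5-1, 7-17, 12-21, 14-2, 15-4}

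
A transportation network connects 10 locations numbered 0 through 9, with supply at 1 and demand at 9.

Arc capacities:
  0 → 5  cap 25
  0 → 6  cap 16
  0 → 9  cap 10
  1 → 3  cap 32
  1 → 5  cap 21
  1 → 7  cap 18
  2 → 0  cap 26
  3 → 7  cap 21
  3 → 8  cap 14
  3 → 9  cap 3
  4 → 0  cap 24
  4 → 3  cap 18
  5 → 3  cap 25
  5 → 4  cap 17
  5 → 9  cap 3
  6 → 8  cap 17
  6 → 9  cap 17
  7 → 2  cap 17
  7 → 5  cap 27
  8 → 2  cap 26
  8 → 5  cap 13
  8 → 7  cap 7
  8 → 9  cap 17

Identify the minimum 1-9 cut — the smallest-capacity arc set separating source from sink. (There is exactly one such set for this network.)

augment #1: 1→3→9 push 3
augment #2: 1→5→9 push 3
augment #3: 1→3→8→9 push 14
augment #4: 1→5→4→0→9 push 10
augment #5: 1→5→4→0→6→9 push 7
augment #6: 1→7→2→0→6→9 push 9
max flow = 46; residual-reachable set from 1 gives S-side
cut edges (S→T): {(0,6), (0,9), (3,8), (3,9), (5,9)} total cap 46

Min-cut arcs: {(0,6), (0,9), (3,8), (3,9), (5,9)} (total capacity 46)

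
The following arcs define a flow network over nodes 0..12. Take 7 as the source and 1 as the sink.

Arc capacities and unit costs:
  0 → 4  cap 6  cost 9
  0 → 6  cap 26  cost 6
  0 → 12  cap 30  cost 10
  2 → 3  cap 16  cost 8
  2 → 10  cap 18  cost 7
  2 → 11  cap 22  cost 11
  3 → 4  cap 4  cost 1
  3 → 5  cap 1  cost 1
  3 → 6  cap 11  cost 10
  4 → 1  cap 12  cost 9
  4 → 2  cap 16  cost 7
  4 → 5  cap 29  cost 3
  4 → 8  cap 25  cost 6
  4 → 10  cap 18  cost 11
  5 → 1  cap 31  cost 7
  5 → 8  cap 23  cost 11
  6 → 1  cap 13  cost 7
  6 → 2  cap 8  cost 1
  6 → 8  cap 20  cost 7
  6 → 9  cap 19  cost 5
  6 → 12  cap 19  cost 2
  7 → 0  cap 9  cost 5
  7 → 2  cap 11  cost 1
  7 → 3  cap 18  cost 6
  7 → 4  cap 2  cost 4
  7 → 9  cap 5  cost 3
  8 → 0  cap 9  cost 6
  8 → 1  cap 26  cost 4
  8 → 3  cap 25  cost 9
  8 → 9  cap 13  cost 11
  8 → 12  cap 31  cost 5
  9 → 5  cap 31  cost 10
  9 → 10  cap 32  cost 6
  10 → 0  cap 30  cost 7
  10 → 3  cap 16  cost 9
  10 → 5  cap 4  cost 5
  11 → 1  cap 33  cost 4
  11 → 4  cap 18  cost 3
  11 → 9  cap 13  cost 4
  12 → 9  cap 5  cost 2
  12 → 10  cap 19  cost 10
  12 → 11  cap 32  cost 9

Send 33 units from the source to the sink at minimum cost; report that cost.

shortest-cost path #1: 7→4→1 push 2 @ unit cost 13 (adds 26)
shortest-cost path #2: 7→3→5→1 push 1 @ unit cost 14 (adds 14)
shortest-cost path #3: 7→3→4→1 push 4 @ unit cost 16 (adds 64)
shortest-cost path #4: 7→2→11→1 push 11 @ unit cost 16 (adds 176)
shortest-cost path #5: 7→0→6→1 push 9 @ unit cost 18 (adds 162)
shortest-cost path #6: 7→9→5→1 push 5 @ unit cost 20 (adds 100)
shortest-cost path #7: 7→3→6→1 push 1 @ unit cost 23 (adds 23)
total cost = 565

Minimum cost for 33 units: 565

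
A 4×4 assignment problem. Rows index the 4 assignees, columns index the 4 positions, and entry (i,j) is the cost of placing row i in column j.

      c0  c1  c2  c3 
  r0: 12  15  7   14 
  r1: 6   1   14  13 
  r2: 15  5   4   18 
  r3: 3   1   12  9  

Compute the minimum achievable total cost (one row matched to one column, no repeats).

Minimum assignment cost: 22

optimal assignment: row0→col3 (cost 14), row1→col1 (cost 1), row2→col2 (cost 4), row3→col0 (cost 3)
total = 14 + 1 + 4 + 3 = 22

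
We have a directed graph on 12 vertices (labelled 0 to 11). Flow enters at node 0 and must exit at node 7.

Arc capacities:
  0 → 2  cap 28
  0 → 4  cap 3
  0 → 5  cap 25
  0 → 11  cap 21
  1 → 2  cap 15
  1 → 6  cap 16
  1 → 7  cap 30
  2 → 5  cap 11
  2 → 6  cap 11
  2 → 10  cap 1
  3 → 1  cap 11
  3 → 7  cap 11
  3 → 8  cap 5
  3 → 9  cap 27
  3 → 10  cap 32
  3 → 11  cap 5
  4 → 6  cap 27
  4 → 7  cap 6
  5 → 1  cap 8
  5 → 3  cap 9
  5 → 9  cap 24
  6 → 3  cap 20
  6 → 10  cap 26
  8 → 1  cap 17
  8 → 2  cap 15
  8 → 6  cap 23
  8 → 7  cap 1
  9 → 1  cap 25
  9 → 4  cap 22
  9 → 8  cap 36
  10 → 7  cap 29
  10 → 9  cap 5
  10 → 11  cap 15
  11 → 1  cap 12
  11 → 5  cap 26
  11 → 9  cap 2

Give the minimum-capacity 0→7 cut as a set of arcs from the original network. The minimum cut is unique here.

augment #1: 0→4→7 push 3
augment #2: 0→2→10→7 push 1
augment #3: 0→5→1→7 push 8
augment #4: 0→5→3→7 push 9
augment #5: 0→11→1→7 push 12
augment #6: 0→2→6→3→7 push 2
augment #7: 0→2→6→10→7 push 9
augment #8: 0→5→9→1→7 push 8
augment #9: 0→11→9→1→7 push 2
augment #10: 0→2→5→9→4→7 push 3
augment #11: 0→2→5→9→8→7 push 1
augment #12: 0→2→5→9→1→6→10→7 push 7
augment #13: 0→11→5→9→1→6→10→7 push 5
max flow = 70; residual-reachable set from 0 gives S-side
cut edges (S→T): {(0,4), (2,6), (2,10), (5,1), (5,3), (5,9), (11,1), (11,9)} total cap 70

Min-cut arcs: {(0,4), (2,6), (2,10), (5,1), (5,3), (5,9), (11,1), (11,9)} (total capacity 70)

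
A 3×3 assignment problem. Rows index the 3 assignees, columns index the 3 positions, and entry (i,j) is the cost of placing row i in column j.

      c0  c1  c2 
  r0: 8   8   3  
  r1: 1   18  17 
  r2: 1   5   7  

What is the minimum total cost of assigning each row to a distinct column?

Minimum assignment cost: 9

optimal assignment: row0→col2 (cost 3), row1→col0 (cost 1), row2→col1 (cost 5)
total = 3 + 1 + 5 = 9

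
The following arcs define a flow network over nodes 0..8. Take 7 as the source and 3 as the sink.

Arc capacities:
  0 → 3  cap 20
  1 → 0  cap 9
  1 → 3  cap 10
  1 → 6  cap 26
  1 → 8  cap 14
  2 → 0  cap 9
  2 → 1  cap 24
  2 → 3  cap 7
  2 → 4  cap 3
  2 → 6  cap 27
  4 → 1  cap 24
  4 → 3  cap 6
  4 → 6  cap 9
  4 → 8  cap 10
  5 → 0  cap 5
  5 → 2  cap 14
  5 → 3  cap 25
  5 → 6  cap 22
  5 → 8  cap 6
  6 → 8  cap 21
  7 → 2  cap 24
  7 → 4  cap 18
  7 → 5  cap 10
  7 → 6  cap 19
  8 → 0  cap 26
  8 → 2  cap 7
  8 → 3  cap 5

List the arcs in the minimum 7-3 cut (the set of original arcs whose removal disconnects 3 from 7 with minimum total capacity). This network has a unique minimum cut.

Min-cut arcs: {(0,3), (1,3), (2,3), (4,3), (7,5), (8,3)} (total capacity 58)

augment #1: 7→2→3 push 7
augment #2: 7→4→3 push 6
augment #3: 7→5→3 push 10
augment #4: 7→2→0→3 push 9
augment #5: 7→2→1→3 push 8
augment #6: 7→4→1→3 push 2
augment #7: 7→4→8→3 push 5
augment #8: 7→4→1→0→3 push 5
augment #9: 7→6→8→0→3 push 6
max flow = 58; residual-reachable set from 7 gives S-side
cut edges (S→T): {(0,3), (1,3), (2,3), (4,3), (7,5), (8,3)} total cap 58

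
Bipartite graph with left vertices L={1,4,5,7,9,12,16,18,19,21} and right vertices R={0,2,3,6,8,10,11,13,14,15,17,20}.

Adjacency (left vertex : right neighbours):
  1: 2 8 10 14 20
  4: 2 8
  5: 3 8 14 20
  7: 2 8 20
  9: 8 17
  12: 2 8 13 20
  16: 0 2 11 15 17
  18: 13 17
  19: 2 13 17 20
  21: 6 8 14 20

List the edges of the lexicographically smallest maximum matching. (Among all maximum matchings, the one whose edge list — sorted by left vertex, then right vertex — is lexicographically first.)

|M| = 9 (so the lex-smallest maximum matching has 9 edges)
process left vertices in ascending order; for each, take the smallest-labelled available neighbour that still permits 9 edges overall, or leave it unmatched if none does
lex-smallest matching: {1-10, 4-2, 5-3, 7-8, 9-17, 12-13, 16-0, 19-20, 21-6}

Lex-smallest maximum matching: {(1,10), (4,2), (5,3), (7,8), (9,17), (12,13), (16,0), (19,20), (21,6)}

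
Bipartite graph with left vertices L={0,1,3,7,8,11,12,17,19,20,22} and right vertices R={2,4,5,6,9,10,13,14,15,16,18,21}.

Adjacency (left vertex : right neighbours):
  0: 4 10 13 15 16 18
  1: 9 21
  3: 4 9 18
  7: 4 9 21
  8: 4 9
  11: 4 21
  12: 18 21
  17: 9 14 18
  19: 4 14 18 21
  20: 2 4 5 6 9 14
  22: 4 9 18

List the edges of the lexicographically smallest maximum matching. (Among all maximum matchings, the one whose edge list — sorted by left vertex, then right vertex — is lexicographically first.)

|M| = 7 (so the lex-smallest maximum matching has 7 edges)
process left vertices in ascending order; for each, take the smallest-labelled available neighbour that still permits 7 edges overall, or leave it unmatched if none does
lex-smallest matching: {0-10, 1-9, 3-4, 7-21, 12-18, 17-14, 20-2}

Lex-smallest maximum matching: {(0,10), (1,9), (3,4), (7,21), (12,18), (17,14), (20,2)}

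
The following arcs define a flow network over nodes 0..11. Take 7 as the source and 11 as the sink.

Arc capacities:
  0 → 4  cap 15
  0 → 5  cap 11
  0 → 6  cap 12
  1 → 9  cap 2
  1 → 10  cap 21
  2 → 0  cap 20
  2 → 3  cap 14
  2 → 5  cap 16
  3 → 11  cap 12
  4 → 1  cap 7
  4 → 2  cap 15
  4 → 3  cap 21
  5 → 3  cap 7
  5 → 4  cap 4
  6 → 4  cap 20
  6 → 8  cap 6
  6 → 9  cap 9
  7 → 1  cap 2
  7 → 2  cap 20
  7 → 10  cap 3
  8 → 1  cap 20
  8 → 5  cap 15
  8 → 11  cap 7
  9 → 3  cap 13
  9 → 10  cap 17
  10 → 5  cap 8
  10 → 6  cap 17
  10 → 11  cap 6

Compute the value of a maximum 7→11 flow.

Maximum flow value: 24

augment #1: 7→10→11 bottleneck 3, total now 3
augment #2: 7→1→10→11 bottleneck 2, total now 5
augment #3: 7→2→3→11 bottleneck 12, total now 17
augment #4: 7→2→0→6→8→11 bottleneck 6, total now 23
augment #5: 7→2→0→4→1→10→11 bottleneck 1, total now 24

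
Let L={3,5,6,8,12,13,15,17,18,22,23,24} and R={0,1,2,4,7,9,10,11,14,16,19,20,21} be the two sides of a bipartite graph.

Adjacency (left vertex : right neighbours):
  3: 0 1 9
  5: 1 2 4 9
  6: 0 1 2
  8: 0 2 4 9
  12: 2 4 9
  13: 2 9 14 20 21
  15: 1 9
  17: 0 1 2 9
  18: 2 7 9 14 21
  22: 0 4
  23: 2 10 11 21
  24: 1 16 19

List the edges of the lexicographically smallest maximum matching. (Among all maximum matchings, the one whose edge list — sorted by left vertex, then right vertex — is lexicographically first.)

Lex-smallest maximum matching: {(3,0), (5,1), (6,2), (8,4), (12,9), (13,14), (18,7), (23,10), (24,16)}

|M| = 9 (so the lex-smallest maximum matching has 9 edges)
process left vertices in ascending order; for each, take the smallest-labelled available neighbour that still permits 9 edges overall, or leave it unmatched if none does
lex-smallest matching: {3-0, 5-1, 6-2, 8-4, 12-9, 13-14, 18-7, 23-10, 24-16}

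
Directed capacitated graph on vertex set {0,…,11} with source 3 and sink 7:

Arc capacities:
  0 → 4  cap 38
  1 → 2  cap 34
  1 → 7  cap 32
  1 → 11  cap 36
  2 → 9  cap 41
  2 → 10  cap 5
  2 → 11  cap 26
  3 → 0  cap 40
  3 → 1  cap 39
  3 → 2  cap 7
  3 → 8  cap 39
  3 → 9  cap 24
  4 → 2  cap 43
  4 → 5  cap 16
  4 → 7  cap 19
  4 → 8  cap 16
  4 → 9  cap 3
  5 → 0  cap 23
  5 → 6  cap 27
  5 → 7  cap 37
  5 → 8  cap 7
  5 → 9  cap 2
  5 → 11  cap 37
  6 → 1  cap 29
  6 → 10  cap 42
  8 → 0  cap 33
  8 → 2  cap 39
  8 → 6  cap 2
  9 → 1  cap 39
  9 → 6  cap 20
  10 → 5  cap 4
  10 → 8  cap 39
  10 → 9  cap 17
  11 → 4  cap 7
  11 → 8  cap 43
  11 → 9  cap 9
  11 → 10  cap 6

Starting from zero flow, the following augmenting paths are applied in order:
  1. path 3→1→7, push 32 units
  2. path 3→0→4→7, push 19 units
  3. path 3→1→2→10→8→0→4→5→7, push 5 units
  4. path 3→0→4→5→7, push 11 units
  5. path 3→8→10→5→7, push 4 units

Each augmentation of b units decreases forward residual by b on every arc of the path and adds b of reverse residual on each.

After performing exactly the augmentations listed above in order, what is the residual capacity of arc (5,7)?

after path 1 (3→1→7, push 32): res(5,7)=37
after path 2 (3→0→4→7, push 19): res(5,7)=37
after path 3 (3→1→2→10→8→0→4→5→7, push 5): res(5,7)=32
after path 4 (3→0→4→5→7, push 11): res(5,7)=21
after path 5 (3→8→10→5→7, push 4): res(5,7)=17

Residual capacity of (5,7): 17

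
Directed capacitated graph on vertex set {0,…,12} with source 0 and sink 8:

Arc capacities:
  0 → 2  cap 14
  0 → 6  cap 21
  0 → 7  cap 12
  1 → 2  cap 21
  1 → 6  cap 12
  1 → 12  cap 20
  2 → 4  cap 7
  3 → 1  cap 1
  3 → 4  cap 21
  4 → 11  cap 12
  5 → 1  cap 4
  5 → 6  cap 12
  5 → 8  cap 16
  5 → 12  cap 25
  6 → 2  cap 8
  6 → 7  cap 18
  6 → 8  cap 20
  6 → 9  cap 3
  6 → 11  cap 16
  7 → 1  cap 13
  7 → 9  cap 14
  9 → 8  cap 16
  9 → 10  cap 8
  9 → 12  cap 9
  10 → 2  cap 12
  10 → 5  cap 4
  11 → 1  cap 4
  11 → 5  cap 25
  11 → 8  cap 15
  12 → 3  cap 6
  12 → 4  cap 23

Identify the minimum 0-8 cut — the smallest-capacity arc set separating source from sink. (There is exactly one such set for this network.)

Min-cut arcs: {(0,6), (0,7), (2,4)} (total capacity 40)

augment #1: 0→6→8 push 20
augment #2: 0→6→9→8 push 1
augment #3: 0→7→9→8 push 12
augment #4: 0→2→4→11→8 push 7
max flow = 40; residual-reachable set from 0 gives S-side
cut edges (S→T): {(0,6), (0,7), (2,4)} total cap 40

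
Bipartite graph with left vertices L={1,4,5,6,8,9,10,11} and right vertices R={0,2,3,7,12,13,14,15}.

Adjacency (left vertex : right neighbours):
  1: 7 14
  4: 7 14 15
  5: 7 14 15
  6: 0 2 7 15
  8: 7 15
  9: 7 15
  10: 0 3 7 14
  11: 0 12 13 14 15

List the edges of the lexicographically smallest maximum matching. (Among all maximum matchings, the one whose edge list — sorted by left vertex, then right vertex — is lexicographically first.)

|M| = 6 (so the lex-smallest maximum matching has 6 edges)
process left vertices in ascending order; for each, take the smallest-labelled available neighbour that still permits 6 edges overall, or leave it unmatched if none does
lex-smallest matching: {1-7, 4-14, 5-15, 6-0, 10-3, 11-12}

Lex-smallest maximum matching: {(1,7), (4,14), (5,15), (6,0), (10,3), (11,12)}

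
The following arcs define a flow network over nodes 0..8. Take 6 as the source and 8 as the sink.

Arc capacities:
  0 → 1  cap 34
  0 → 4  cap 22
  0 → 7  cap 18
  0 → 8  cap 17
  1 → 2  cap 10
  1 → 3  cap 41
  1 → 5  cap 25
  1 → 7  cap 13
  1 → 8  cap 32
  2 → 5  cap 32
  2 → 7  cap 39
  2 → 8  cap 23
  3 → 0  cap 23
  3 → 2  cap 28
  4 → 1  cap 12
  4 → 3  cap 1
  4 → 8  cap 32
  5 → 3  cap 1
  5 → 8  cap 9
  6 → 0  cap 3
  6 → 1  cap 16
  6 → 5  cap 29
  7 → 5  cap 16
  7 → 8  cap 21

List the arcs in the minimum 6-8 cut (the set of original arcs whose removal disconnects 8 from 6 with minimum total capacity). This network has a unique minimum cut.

Min-cut arcs: {(5,3), (5,8), (6,0), (6,1)} (total capacity 29)

augment #1: 6→0→8 push 3
augment #2: 6→1→8 push 16
augment #3: 6→5→8 push 9
augment #4: 6→5→3→0→8 push 1
max flow = 29; residual-reachable set from 6 gives S-side
cut edges (S→T): {(5,3), (5,8), (6,0), (6,1)} total cap 29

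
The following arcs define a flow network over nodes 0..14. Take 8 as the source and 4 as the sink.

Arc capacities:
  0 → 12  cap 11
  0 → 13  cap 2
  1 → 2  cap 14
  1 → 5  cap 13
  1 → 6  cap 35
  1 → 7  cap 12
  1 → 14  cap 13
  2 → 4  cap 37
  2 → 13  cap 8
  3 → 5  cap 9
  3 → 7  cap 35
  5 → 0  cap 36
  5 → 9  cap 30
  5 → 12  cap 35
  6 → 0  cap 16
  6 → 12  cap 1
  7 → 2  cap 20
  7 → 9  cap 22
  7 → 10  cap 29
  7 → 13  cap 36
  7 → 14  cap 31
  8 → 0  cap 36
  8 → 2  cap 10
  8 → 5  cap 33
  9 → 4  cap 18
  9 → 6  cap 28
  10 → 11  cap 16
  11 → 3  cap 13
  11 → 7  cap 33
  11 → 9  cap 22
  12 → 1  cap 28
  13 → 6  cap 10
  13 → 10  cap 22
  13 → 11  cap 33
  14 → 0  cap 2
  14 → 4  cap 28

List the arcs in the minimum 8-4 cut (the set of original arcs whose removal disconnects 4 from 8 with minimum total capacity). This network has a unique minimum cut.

Min-cut arcs: {(0,12), (0,13), (8,2), (8,5)} (total capacity 56)

augment #1: 8→2→4 push 10
augment #2: 8→5→9→4 push 18
augment #3: 8→0→12→1→2→4 push 11
augment #4: 8→5→12→1→2→4 push 3
augment #5: 8→5→12→1→14→4 push 12
augment #6: 8→0→13→11→7→2→4 push 2
max flow = 56; residual-reachable set from 8 gives S-side
cut edges (S→T): {(0,12), (0,13), (8,2), (8,5)} total cap 56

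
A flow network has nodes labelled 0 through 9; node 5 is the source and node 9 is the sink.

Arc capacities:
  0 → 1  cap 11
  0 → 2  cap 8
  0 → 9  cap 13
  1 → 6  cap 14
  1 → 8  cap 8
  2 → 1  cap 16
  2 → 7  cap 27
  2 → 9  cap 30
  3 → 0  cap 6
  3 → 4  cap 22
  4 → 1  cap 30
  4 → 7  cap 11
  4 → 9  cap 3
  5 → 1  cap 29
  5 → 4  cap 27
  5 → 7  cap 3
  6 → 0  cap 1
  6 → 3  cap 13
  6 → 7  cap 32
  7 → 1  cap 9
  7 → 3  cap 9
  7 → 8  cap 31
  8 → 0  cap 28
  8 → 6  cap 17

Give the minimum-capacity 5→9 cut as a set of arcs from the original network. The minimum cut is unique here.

Min-cut arcs: {(0,2), (0,9), (4,9)} (total capacity 24)

augment #1: 5→4→9 push 3
augment #2: 5→1→6→0→9 push 1
augment #3: 5→1→8→0→9 push 8
augment #4: 5→7→3→0→9 push 3
augment #5: 5→1→6→3→0→9 push 1
augment #6: 5→1→6→3→0→2→9 push 2
augment #7: 5→4→7→8→0→2→9 push 6
max flow = 24; residual-reachable set from 5 gives S-side
cut edges (S→T): {(0,2), (0,9), (4,9)} total cap 24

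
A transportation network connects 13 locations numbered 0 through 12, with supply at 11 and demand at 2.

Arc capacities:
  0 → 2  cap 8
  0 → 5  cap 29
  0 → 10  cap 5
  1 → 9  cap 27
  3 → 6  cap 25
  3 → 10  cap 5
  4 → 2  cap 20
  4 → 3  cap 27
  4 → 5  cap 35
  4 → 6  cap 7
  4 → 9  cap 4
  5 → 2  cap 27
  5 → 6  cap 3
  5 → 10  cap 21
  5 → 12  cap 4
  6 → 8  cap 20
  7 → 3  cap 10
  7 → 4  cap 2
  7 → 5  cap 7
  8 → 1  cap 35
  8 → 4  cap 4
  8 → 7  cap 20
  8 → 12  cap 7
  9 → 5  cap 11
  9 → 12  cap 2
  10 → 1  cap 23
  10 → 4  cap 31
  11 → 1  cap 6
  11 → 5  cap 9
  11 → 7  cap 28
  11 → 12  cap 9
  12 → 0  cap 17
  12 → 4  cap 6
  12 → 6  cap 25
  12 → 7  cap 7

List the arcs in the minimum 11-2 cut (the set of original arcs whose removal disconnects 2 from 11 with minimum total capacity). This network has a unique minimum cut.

Min-cut arcs: {(7,3), (7,4), (7,5), (11,1), (11,5), (11,12)} (total capacity 43)

augment #1: 11→5→2 push 9
augment #2: 11→7→4→2 push 2
augment #3: 11→7→5→2 push 7
augment #4: 11→12→0→2 push 8
augment #5: 11→12→4→2 push 1
augment #6: 11→1→9→5→2 push 6
augment #7: 11→7→3→10→4→2 push 5
augment #8: 11→7→3→6→8→4→2 push 4
augment #9: 11→7→3→6→8→12→4→2 push 1
max flow = 43; residual-reachable set from 11 gives S-side
cut edges (S→T): {(7,3), (7,4), (7,5), (11,1), (11,5), (11,12)} total cap 43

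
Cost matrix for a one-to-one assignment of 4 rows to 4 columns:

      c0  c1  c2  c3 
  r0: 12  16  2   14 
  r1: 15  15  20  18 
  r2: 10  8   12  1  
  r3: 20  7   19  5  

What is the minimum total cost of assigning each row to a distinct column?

Minimum assignment cost: 25

optimal assignment: row0→col2 (cost 2), row1→col0 (cost 15), row2→col3 (cost 1), row3→col1 (cost 7)
total = 2 + 15 + 1 + 7 = 25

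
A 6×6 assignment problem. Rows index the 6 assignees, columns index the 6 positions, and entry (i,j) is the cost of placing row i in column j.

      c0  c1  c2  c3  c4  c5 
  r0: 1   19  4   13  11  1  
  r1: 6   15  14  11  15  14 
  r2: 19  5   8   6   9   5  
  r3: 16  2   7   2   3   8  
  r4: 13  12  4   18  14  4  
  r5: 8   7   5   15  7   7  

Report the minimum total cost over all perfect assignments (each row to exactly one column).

optimal assignment: row0→col5 (cost 1), row1→col0 (cost 6), row2→col1 (cost 5), row3→col3 (cost 2), row4→col2 (cost 4), row5→col4 (cost 7)
total = 1 + 6 + 5 + 2 + 4 + 7 = 25

Minimum assignment cost: 25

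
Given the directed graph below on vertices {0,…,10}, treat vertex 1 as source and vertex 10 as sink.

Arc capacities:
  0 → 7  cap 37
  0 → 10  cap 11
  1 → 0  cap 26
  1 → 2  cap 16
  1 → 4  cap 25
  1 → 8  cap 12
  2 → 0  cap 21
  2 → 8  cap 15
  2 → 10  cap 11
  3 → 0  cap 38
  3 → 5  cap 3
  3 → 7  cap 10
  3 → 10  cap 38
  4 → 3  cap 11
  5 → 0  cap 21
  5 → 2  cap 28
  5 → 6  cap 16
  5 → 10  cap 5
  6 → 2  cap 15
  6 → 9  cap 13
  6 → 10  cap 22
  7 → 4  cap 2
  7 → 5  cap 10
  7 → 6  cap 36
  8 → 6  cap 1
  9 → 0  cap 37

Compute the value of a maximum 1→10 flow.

augment #1: 1→0→10 bottleneck 11, total now 11
augment #2: 1→2→10 bottleneck 11, total now 22
augment #3: 1→4→3→10 bottleneck 11, total now 33
augment #4: 1→8→6→10 bottleneck 1, total now 34
augment #5: 1→0→7→5→10 bottleneck 5, total now 39
augment #6: 1→0→7→6→10 bottleneck 10, total now 49
augment #7: 1→2→0→7→6→10 bottleneck 5, total now 54

Maximum flow value: 54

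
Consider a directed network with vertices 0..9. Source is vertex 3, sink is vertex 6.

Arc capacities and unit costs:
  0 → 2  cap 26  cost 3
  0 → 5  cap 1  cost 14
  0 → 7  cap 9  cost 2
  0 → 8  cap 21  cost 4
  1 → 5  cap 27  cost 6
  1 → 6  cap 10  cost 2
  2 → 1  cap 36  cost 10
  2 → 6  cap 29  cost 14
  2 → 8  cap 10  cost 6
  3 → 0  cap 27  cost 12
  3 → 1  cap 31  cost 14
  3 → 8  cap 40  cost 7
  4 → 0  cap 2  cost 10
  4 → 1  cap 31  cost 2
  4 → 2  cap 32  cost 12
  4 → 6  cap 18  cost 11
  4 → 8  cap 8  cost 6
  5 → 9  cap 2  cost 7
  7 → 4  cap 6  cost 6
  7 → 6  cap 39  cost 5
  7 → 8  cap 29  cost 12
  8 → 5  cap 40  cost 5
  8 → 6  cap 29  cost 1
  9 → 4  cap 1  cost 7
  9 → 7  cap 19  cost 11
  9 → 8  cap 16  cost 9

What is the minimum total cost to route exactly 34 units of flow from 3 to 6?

Minimum cost for 34 units: 312

shortest-cost path #1: 3→8→6 push 29 @ unit cost 8 (adds 232)
shortest-cost path #2: 3→1→6 push 5 @ unit cost 16 (adds 80)
total cost = 312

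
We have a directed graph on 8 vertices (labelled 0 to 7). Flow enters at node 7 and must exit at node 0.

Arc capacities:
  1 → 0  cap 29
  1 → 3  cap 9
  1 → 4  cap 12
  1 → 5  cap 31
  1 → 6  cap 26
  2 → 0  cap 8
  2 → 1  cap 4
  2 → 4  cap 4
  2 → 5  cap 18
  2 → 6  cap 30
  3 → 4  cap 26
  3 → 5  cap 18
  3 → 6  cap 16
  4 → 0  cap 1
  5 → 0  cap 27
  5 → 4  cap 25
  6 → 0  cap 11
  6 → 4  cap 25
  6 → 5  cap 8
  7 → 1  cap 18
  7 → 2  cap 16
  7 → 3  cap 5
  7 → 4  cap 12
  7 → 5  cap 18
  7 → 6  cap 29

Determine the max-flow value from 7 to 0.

augment #1: 7→1→0 bottleneck 18, total now 18
augment #2: 7→2→0 bottleneck 8, total now 26
augment #3: 7→4→0 bottleneck 1, total now 27
augment #4: 7→5→0 bottleneck 18, total now 45
augment #5: 7→6→0 bottleneck 11, total now 56
augment #6: 7→2→1→0 bottleneck 4, total now 60
augment #7: 7→2→5→0 bottleneck 4, total now 64
augment #8: 7→3→5→0 bottleneck 5, total now 69

Maximum flow value: 69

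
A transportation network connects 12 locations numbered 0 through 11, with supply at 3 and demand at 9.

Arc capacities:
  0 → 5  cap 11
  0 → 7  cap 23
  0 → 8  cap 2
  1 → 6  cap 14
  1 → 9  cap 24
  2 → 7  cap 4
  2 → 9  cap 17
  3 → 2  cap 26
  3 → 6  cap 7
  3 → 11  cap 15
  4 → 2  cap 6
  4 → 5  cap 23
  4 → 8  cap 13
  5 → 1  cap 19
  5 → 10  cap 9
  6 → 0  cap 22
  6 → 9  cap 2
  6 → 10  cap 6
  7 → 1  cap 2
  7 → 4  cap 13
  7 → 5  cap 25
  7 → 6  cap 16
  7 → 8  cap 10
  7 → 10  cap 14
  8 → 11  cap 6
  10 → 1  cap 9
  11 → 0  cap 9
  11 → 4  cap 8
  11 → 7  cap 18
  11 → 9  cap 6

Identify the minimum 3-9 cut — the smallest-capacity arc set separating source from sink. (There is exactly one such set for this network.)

augment #1: 3→2→9 push 17
augment #2: 3→6→9 push 2
augment #3: 3→11→9 push 6
augment #4: 3→2→7→1→9 push 2
augment #5: 3→6→10→1→9 push 5
augment #6: 3→2→7→5→1→9 push 2
augment #7: 3→11→0→5→1→9 push 9
max flow = 43; residual-reachable set from 3 gives S-side
cut edges (S→T): {(2,7), (2,9), (3,6), (3,11)} total cap 43

Min-cut arcs: {(2,7), (2,9), (3,6), (3,11)} (total capacity 43)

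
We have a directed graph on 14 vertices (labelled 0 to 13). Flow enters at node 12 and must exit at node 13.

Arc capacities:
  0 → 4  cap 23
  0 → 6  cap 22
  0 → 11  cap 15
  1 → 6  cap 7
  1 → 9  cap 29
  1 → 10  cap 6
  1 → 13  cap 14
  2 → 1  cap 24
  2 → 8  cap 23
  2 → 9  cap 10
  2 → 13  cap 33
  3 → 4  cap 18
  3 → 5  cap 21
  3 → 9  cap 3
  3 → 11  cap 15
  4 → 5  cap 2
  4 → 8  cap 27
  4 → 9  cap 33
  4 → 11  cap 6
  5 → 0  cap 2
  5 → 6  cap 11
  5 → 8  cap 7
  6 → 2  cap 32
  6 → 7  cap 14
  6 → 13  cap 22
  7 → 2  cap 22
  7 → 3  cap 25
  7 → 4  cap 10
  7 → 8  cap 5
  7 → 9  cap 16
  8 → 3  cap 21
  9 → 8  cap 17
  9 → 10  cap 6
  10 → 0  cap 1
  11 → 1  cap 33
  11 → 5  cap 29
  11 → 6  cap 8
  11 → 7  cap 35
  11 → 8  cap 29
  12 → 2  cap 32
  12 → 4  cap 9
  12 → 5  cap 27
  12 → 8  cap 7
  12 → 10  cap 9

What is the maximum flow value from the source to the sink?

Maximum flow value: 67

augment #1: 12→2→13 bottleneck 32, total now 32
augment #2: 12→5→6→13 bottleneck 11, total now 43
augment #3: 12→4→11→1→13 bottleneck 6, total now 49
augment #4: 12→5→0→6→13 bottleneck 2, total now 51
augment #5: 12→10→0→6→13 bottleneck 1, total now 52
augment #6: 12→8→3→11→1→13 bottleneck 7, total now 59
augment #7: 12→4→8→3→11→1→13 bottleneck 1, total now 60
augment #8: 12→4→8→3→11→6→13 bottleneck 2, total now 62
augment #9: 12→5→8→3→11→6→13 bottleneck 5, total now 67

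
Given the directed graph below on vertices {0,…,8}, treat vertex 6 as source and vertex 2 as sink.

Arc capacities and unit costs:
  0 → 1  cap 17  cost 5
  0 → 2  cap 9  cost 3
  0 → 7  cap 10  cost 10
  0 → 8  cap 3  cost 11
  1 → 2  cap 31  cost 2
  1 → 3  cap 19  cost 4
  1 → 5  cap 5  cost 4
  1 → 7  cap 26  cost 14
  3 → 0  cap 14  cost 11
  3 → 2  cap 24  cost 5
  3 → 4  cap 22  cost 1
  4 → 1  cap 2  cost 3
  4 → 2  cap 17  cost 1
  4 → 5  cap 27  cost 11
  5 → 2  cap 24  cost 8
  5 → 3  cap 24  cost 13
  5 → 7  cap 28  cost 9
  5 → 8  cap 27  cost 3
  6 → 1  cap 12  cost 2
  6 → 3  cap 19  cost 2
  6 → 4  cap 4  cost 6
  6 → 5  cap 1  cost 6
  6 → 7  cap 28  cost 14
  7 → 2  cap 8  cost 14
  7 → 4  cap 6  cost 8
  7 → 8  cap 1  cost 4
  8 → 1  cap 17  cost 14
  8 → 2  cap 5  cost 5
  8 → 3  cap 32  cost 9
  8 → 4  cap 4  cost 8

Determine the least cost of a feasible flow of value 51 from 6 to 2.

shortest-cost path #1: 6→1→2 push 12 @ unit cost 4 (adds 48)
shortest-cost path #2: 6→3→4→2 push 17 @ unit cost 4 (adds 68)
shortest-cost path #3: 6→3→2 push 2 @ unit cost 7 (adds 14)
shortest-cost path #4: 6→4→3→2 push 4 @ unit cost 10 (adds 40)
shortest-cost path #5: 6→5→2 push 1 @ unit cost 14 (adds 14)
shortest-cost path #6: 6→7→8→2 push 1 @ unit cost 23 (adds 23)
shortest-cost path #7: 6→7→4→3→2 push 6 @ unit cost 26 (adds 156)
shortest-cost path #8: 6→7→2 push 8 @ unit cost 28 (adds 224)
total cost = 587

Minimum cost for 51 units: 587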